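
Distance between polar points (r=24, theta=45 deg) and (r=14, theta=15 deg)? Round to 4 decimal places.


d = sqrt(r1^2 + r2^2 - 2*r1*r2*cos(t2-t1))
d = sqrt(24^2 + 14^2 - 2*24*14*cos(15-45)) = 13.7852

13.7852


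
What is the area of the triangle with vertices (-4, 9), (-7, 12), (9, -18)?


Area = |x1(y2-y3) + x2(y3-y1) + x3(y1-y2)| / 2
= |-4*(12--18) + -7*(-18-9) + 9*(9-12)| / 2
= 21

21


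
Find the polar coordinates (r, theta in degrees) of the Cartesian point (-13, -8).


r = sqrt((-13)^2 + (-8)^2) = 15.2643
theta = atan2(-8, -13) = 211.6075 degrees

r = 15.2643, theta = 211.6075 degrees


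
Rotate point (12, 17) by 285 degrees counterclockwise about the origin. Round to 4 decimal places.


x' = 12*cos(285) - 17*sin(285) = 19.5266
y' = 12*sin(285) + 17*cos(285) = -7.1912

(19.5266, -7.1912)


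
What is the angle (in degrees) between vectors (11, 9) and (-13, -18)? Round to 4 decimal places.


dot = 11*-13 + 9*-18 = -305
|u| = 14.2127, |v| = 22.2036
cos(angle) = -0.9665
angle = 165.1271 degrees

165.1271 degrees


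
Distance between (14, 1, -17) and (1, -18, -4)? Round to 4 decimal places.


d = sqrt((1-14)^2 + (-18-1)^2 + (-4--17)^2) = 26.4386

26.4386


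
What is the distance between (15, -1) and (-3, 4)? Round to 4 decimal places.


d = sqrt((-3-15)^2 + (4--1)^2) = 18.6815

18.6815


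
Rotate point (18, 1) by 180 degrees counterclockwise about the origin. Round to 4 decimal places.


x' = 18*cos(180) - 1*sin(180) = -18
y' = 18*sin(180) + 1*cos(180) = -1

(-18, -1)


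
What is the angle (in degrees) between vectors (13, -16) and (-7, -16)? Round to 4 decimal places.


dot = 13*-7 + -16*-16 = 165
|u| = 20.6155, |v| = 17.4642
cos(angle) = 0.4583
angle = 62.7232 degrees

62.7232 degrees


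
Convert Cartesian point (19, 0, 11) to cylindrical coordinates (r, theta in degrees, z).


r = sqrt(19^2 + 0^2) = 19
theta = atan2(0, 19) = 0 deg
z = 11

r = 19, theta = 0 deg, z = 11


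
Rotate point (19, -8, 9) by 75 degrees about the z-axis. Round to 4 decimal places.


x' = 19*cos(75) - -8*sin(75) = 12.645
y' = 19*sin(75) + -8*cos(75) = 16.282
z' = 9

(12.645, 16.282, 9)


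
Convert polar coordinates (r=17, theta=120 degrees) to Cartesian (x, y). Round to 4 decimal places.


x = 17 * cos(120) = -8.5
y = 17 * sin(120) = 14.7224

(-8.5, 14.7224)


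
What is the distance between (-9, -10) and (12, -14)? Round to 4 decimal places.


d = sqrt((12--9)^2 + (-14--10)^2) = 21.3776

21.3776


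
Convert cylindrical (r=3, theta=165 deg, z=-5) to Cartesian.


x = 3 * cos(165) = -2.8978
y = 3 * sin(165) = 0.7765
z = -5

(-2.8978, 0.7765, -5)


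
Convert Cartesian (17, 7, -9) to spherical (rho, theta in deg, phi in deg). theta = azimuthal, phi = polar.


rho = sqrt(17^2 + 7^2 + (-9)^2) = 20.4695
theta = atan2(7, 17) = 22.3801 deg
phi = acos(-9/20.4695) = 116.0834 deg

rho = 20.4695, theta = 22.3801 deg, phi = 116.0834 deg


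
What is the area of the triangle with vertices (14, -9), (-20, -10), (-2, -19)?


Area = |x1(y2-y3) + x2(y3-y1) + x3(y1-y2)| / 2
= |14*(-10--19) + -20*(-19--9) + -2*(-9--10)| / 2
= 162

162


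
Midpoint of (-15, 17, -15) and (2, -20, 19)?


Midpoint = ((-15+2)/2, (17+-20)/2, (-15+19)/2) = (-6.5, -1.5, 2)

(-6.5, -1.5, 2)


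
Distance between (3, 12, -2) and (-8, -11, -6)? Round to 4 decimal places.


d = sqrt((-8-3)^2 + (-11-12)^2 + (-6--2)^2) = 25.807

25.807


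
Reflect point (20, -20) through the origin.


Reflection through origin: (x, y) -> (-x, -y)
(20, -20) -> (-20, 20)

(-20, 20)


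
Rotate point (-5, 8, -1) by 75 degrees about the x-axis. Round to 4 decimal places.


x' = -5
y' = 8*cos(75) - -1*sin(75) = 3.0365
z' = 8*sin(75) + -1*cos(75) = 7.4686

(-5, 3.0365, 7.4686)


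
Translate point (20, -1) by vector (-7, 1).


Translation: (x+dx, y+dy) = (20+-7, -1+1) = (13, 0)

(13, 0)


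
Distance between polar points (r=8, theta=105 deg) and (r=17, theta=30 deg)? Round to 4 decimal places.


d = sqrt(r1^2 + r2^2 - 2*r1*r2*cos(t2-t1))
d = sqrt(8^2 + 17^2 - 2*8*17*cos(30-105)) = 16.8107

16.8107


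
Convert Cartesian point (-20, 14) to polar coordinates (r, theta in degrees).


r = sqrt((-20)^2 + 14^2) = 24.4131
theta = atan2(14, -20) = 145.008 degrees

r = 24.4131, theta = 145.008 degrees


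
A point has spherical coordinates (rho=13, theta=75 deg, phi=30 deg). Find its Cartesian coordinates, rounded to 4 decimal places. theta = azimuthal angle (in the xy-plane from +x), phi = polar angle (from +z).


x = 13 * sin(30) * cos(75) = 1.6823
y = 13 * sin(30) * sin(75) = 6.2785
z = 13 * cos(30) = 11.2583

(1.6823, 6.2785, 11.2583)


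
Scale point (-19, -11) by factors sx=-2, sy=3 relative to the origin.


Scaling: (x*sx, y*sy) = (-19*-2, -11*3) = (38, -33)

(38, -33)


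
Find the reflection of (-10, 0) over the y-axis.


Reflection across y-axis: (x, y) -> (-x, y)
(-10, 0) -> (10, 0)

(10, 0)


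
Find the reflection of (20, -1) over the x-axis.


Reflection across x-axis: (x, y) -> (x, -y)
(20, -1) -> (20, 1)

(20, 1)


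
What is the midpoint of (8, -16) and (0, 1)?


Midpoint = ((8+0)/2, (-16+1)/2) = (4, -7.5)

(4, -7.5)


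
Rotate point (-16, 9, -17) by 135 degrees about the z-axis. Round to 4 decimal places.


x' = -16*cos(135) - 9*sin(135) = 4.9497
y' = -16*sin(135) + 9*cos(135) = -17.6777
z' = -17

(4.9497, -17.6777, -17)


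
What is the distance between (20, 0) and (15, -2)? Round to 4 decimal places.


d = sqrt((15-20)^2 + (-2-0)^2) = 5.3852

5.3852


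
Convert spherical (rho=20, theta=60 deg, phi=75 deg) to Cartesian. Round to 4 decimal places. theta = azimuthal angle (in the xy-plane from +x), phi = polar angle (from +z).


x = 20 * sin(75) * cos(60) = 9.6593
y = 20 * sin(75) * sin(60) = 16.7303
z = 20 * cos(75) = 5.1764

(9.6593, 16.7303, 5.1764)


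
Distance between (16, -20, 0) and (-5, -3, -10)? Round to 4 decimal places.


d = sqrt((-5-16)^2 + (-3--20)^2 + (-10-0)^2) = 28.8097

28.8097


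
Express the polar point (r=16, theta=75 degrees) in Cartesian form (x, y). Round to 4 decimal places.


x = 16 * cos(75) = 4.1411
y = 16 * sin(75) = 15.4548

(4.1411, 15.4548)


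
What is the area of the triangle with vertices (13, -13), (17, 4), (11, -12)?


Area = |x1(y2-y3) + x2(y3-y1) + x3(y1-y2)| / 2
= |13*(4--12) + 17*(-12--13) + 11*(-13-4)| / 2
= 19

19


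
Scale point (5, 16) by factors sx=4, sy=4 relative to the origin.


Scaling: (x*sx, y*sy) = (5*4, 16*4) = (20, 64)

(20, 64)


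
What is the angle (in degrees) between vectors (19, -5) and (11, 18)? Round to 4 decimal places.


dot = 19*11 + -5*18 = 119
|u| = 19.6469, |v| = 21.095
cos(angle) = 0.2871
angle = 73.314 degrees

73.314 degrees


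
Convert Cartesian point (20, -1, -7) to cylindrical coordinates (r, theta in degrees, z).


r = sqrt(20^2 + (-1)^2) = 20.025
theta = atan2(-1, 20) = 357.1376 deg
z = -7

r = 20.025, theta = 357.1376 deg, z = -7


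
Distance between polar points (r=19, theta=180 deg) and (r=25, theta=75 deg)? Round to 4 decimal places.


d = sqrt(r1^2 + r2^2 - 2*r1*r2*cos(t2-t1))
d = sqrt(19^2 + 25^2 - 2*19*25*cos(75-180)) = 35.0981

35.0981


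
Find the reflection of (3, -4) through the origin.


Reflection through origin: (x, y) -> (-x, -y)
(3, -4) -> (-3, 4)

(-3, 4)


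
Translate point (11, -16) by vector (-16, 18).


Translation: (x+dx, y+dy) = (11+-16, -16+18) = (-5, 2)

(-5, 2)


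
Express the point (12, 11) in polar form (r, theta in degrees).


r = sqrt(12^2 + 11^2) = 16.2788
theta = atan2(11, 12) = 42.5104 degrees

r = 16.2788, theta = 42.5104 degrees


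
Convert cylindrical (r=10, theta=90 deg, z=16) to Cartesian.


x = 10 * cos(90) = 0
y = 10 * sin(90) = 10
z = 16

(0, 10, 16)


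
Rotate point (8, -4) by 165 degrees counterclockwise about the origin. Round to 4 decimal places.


x' = 8*cos(165) - -4*sin(165) = -6.6921
y' = 8*sin(165) + -4*cos(165) = 5.9343

(-6.6921, 5.9343)


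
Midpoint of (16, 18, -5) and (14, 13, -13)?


Midpoint = ((16+14)/2, (18+13)/2, (-5+-13)/2) = (15, 15.5, -9)

(15, 15.5, -9)


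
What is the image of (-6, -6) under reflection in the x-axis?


Reflection across x-axis: (x, y) -> (x, -y)
(-6, -6) -> (-6, 6)

(-6, 6)


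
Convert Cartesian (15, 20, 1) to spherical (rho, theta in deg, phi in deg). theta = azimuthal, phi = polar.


rho = sqrt(15^2 + 20^2 + 1^2) = 25.02
theta = atan2(20, 15) = 53.1301 deg
phi = acos(1/25.02) = 87.7094 deg

rho = 25.02, theta = 53.1301 deg, phi = 87.7094 deg


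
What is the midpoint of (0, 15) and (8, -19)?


Midpoint = ((0+8)/2, (15+-19)/2) = (4, -2)

(4, -2)


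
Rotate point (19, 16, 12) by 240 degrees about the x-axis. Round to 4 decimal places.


x' = 19
y' = 16*cos(240) - 12*sin(240) = 2.3923
z' = 16*sin(240) + 12*cos(240) = -19.8564

(19, 2.3923, -19.8564)


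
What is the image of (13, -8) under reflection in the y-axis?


Reflection across y-axis: (x, y) -> (-x, y)
(13, -8) -> (-13, -8)

(-13, -8)


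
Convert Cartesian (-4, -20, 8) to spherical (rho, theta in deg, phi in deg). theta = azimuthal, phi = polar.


rho = sqrt((-4)^2 + (-20)^2 + 8^2) = 21.9089
theta = atan2(-20, -4) = 258.6901 deg
phi = acos(8/21.9089) = 68.5833 deg

rho = 21.9089, theta = 258.6901 deg, phi = 68.5833 deg


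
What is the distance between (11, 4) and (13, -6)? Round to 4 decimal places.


d = sqrt((13-11)^2 + (-6-4)^2) = 10.198

10.198


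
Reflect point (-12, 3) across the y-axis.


Reflection across y-axis: (x, y) -> (-x, y)
(-12, 3) -> (12, 3)

(12, 3)


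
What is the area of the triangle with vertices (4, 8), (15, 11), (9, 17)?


Area = |x1(y2-y3) + x2(y3-y1) + x3(y1-y2)| / 2
= |4*(11-17) + 15*(17-8) + 9*(8-11)| / 2
= 42

42


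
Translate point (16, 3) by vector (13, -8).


Translation: (x+dx, y+dy) = (16+13, 3+-8) = (29, -5)

(29, -5)


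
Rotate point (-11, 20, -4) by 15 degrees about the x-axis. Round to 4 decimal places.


x' = -11
y' = 20*cos(15) - -4*sin(15) = 20.3538
z' = 20*sin(15) + -4*cos(15) = 1.3127

(-11, 20.3538, 1.3127)


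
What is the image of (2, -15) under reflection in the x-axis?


Reflection across x-axis: (x, y) -> (x, -y)
(2, -15) -> (2, 15)

(2, 15)


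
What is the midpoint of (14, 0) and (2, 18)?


Midpoint = ((14+2)/2, (0+18)/2) = (8, 9)

(8, 9)


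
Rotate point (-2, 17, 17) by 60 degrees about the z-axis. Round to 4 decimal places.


x' = -2*cos(60) - 17*sin(60) = -15.7224
y' = -2*sin(60) + 17*cos(60) = 6.7679
z' = 17

(-15.7224, 6.7679, 17)


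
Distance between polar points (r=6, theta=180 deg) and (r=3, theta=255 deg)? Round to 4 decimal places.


d = sqrt(r1^2 + r2^2 - 2*r1*r2*cos(t2-t1))
d = sqrt(6^2 + 3^2 - 2*6*3*cos(255-180)) = 5.9735

5.9735


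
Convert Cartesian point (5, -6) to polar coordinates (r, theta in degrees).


r = sqrt(5^2 + (-6)^2) = 7.8102
theta = atan2(-6, 5) = 309.8056 degrees

r = 7.8102, theta = 309.8056 degrees


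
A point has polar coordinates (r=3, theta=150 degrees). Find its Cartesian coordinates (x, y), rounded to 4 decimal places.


x = 3 * cos(150) = -2.5981
y = 3 * sin(150) = 1.5

(-2.5981, 1.5)


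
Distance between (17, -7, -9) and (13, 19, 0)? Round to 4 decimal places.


d = sqrt((13-17)^2 + (19--7)^2 + (0--9)^2) = 27.8029

27.8029


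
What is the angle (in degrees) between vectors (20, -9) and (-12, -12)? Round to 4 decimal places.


dot = 20*-12 + -9*-12 = -132
|u| = 21.9317, |v| = 16.9706
cos(angle) = -0.3547
angle = 110.7723 degrees

110.7723 degrees


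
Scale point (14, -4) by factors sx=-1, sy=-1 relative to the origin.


Scaling: (x*sx, y*sy) = (14*-1, -4*-1) = (-14, 4)

(-14, 4)


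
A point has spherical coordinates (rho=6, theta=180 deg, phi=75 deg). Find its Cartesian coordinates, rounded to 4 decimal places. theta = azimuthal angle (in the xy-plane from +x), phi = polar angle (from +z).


x = 6 * sin(75) * cos(180) = -5.7956
y = 6 * sin(75) * sin(180) = 0
z = 6 * cos(75) = 1.5529

(-5.7956, 0, 1.5529)


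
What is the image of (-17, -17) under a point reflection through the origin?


Reflection through origin: (x, y) -> (-x, -y)
(-17, -17) -> (17, 17)

(17, 17)


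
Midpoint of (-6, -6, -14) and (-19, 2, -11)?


Midpoint = ((-6+-19)/2, (-6+2)/2, (-14+-11)/2) = (-12.5, -2, -12.5)

(-12.5, -2, -12.5)


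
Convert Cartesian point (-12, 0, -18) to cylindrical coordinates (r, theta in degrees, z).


r = sqrt((-12)^2 + 0^2) = 12
theta = atan2(0, -12) = 180 deg
z = -18

r = 12, theta = 180 deg, z = -18


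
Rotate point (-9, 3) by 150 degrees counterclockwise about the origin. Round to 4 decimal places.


x' = -9*cos(150) - 3*sin(150) = 6.2942
y' = -9*sin(150) + 3*cos(150) = -7.0981

(6.2942, -7.0981)


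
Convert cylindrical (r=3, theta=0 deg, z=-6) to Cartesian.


x = 3 * cos(0) = 3
y = 3 * sin(0) = 0
z = -6

(3, 0, -6)


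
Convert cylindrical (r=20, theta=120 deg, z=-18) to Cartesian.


x = 20 * cos(120) = -10
y = 20 * sin(120) = 17.3205
z = -18

(-10, 17.3205, -18)


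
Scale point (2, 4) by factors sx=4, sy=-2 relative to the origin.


Scaling: (x*sx, y*sy) = (2*4, 4*-2) = (8, -8)

(8, -8)


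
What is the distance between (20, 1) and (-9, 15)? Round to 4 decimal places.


d = sqrt((-9-20)^2 + (15-1)^2) = 32.2025

32.2025


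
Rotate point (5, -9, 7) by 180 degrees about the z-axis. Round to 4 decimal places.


x' = 5*cos(180) - -9*sin(180) = -5
y' = 5*sin(180) + -9*cos(180) = 9
z' = 7

(-5, 9, 7)


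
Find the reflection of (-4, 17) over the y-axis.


Reflection across y-axis: (x, y) -> (-x, y)
(-4, 17) -> (4, 17)

(4, 17)


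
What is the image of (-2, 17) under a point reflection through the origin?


Reflection through origin: (x, y) -> (-x, -y)
(-2, 17) -> (2, -17)

(2, -17)


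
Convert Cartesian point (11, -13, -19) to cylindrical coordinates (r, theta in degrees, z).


r = sqrt(11^2 + (-13)^2) = 17.0294
theta = atan2(-13, 11) = 310.2364 deg
z = -19

r = 17.0294, theta = 310.2364 deg, z = -19


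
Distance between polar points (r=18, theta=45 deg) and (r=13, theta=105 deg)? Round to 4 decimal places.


d = sqrt(r1^2 + r2^2 - 2*r1*r2*cos(t2-t1))
d = sqrt(18^2 + 13^2 - 2*18*13*cos(105-45)) = 16.0935

16.0935


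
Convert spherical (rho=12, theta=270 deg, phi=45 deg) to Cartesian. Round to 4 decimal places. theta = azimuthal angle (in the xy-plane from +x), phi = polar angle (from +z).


x = 12 * sin(45) * cos(270) = 0
y = 12 * sin(45) * sin(270) = -8.4853
z = 12 * cos(45) = 8.4853

(0, -8.4853, 8.4853)


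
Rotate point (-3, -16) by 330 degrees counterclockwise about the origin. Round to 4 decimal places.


x' = -3*cos(330) - -16*sin(330) = -10.5981
y' = -3*sin(330) + -16*cos(330) = -12.3564

(-10.5981, -12.3564)


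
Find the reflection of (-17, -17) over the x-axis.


Reflection across x-axis: (x, y) -> (x, -y)
(-17, -17) -> (-17, 17)

(-17, 17)


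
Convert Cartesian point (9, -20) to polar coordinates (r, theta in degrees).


r = sqrt(9^2 + (-20)^2) = 21.9317
theta = atan2(-20, 9) = 294.2277 degrees

r = 21.9317, theta = 294.2277 degrees


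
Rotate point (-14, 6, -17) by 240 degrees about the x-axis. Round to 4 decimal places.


x' = -14
y' = 6*cos(240) - -17*sin(240) = -17.7224
z' = 6*sin(240) + -17*cos(240) = 3.3038

(-14, -17.7224, 3.3038)


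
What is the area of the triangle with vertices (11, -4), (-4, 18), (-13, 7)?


Area = |x1(y2-y3) + x2(y3-y1) + x3(y1-y2)| / 2
= |11*(18-7) + -4*(7--4) + -13*(-4-18)| / 2
= 181.5

181.5


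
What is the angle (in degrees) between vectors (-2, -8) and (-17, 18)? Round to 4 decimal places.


dot = -2*-17 + -8*18 = -110
|u| = 8.2462, |v| = 24.7588
cos(angle) = -0.5388
angle = 122.6003 degrees

122.6003 degrees


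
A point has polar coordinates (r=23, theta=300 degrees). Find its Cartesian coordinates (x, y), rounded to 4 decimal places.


x = 23 * cos(300) = 11.5
y = 23 * sin(300) = -19.9186

(11.5, -19.9186)


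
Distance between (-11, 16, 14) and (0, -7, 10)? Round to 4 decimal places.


d = sqrt((0--11)^2 + (-7-16)^2 + (10-14)^2) = 25.807

25.807


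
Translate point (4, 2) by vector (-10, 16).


Translation: (x+dx, y+dy) = (4+-10, 2+16) = (-6, 18)

(-6, 18)


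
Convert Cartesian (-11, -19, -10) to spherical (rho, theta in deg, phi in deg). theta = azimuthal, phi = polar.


rho = sqrt((-11)^2 + (-19)^2 + (-10)^2) = 24.1247
theta = atan2(-19, -11) = 239.9314 deg
phi = acos(-10/24.1247) = 114.4887 deg

rho = 24.1247, theta = 239.9314 deg, phi = 114.4887 deg


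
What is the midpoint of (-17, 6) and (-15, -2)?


Midpoint = ((-17+-15)/2, (6+-2)/2) = (-16, 2)

(-16, 2)


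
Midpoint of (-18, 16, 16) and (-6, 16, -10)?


Midpoint = ((-18+-6)/2, (16+16)/2, (16+-10)/2) = (-12, 16, 3)

(-12, 16, 3)


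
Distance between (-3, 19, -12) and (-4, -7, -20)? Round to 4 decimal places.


d = sqrt((-4--3)^2 + (-7-19)^2 + (-20--12)^2) = 27.2213

27.2213


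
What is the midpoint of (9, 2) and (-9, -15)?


Midpoint = ((9+-9)/2, (2+-15)/2) = (0, -6.5)

(0, -6.5)


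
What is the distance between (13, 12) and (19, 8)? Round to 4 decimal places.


d = sqrt((19-13)^2 + (8-12)^2) = 7.2111

7.2111


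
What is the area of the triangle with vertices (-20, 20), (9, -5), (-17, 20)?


Area = |x1(y2-y3) + x2(y3-y1) + x3(y1-y2)| / 2
= |-20*(-5-20) + 9*(20-20) + -17*(20--5)| / 2
= 37.5

37.5


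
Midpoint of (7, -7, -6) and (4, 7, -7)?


Midpoint = ((7+4)/2, (-7+7)/2, (-6+-7)/2) = (5.5, 0, -6.5)

(5.5, 0, -6.5)


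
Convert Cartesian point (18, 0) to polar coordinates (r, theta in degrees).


r = sqrt(18^2 + 0^2) = 18
theta = atan2(0, 18) = 0 degrees

r = 18, theta = 0 degrees


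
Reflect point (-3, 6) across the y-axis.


Reflection across y-axis: (x, y) -> (-x, y)
(-3, 6) -> (3, 6)

(3, 6)


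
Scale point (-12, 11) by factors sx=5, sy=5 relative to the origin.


Scaling: (x*sx, y*sy) = (-12*5, 11*5) = (-60, 55)

(-60, 55)


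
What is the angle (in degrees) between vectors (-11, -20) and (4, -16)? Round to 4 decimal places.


dot = -11*4 + -20*-16 = 276
|u| = 22.8254, |v| = 16.4924
cos(angle) = 0.7332
angle = 42.847 degrees

42.847 degrees


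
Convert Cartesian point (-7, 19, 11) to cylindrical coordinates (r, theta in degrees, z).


r = sqrt((-7)^2 + 19^2) = 20.2485
theta = atan2(19, -7) = 110.2249 deg
z = 11

r = 20.2485, theta = 110.2249 deg, z = 11


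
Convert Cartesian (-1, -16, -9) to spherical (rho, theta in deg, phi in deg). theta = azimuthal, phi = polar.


rho = sqrt((-1)^2 + (-16)^2 + (-9)^2) = 18.3848
theta = atan2(-16, -1) = 266.4237 deg
phi = acos(-9/18.3848) = 119.3101 deg

rho = 18.3848, theta = 266.4237 deg, phi = 119.3101 deg


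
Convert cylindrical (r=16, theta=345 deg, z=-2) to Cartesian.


x = 16 * cos(345) = 15.4548
y = 16 * sin(345) = -4.1411
z = -2

(15.4548, -4.1411, -2)


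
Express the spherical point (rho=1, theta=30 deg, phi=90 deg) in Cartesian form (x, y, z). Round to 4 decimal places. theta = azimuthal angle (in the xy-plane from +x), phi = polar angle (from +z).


x = 1 * sin(90) * cos(30) = 0.866
y = 1 * sin(90) * sin(30) = 0.5
z = 1 * cos(90) = 0

(0.866, 0.5, 0)


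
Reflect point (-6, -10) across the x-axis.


Reflection across x-axis: (x, y) -> (x, -y)
(-6, -10) -> (-6, 10)

(-6, 10)


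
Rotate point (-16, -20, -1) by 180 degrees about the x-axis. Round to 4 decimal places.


x' = -16
y' = -20*cos(180) - -1*sin(180) = 20
z' = -20*sin(180) + -1*cos(180) = 1

(-16, 20, 1)


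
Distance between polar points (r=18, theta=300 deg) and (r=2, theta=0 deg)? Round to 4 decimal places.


d = sqrt(r1^2 + r2^2 - 2*r1*r2*cos(t2-t1))
d = sqrt(18^2 + 2^2 - 2*18*2*cos(0-300)) = 17.088

17.088


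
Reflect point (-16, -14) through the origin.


Reflection through origin: (x, y) -> (-x, -y)
(-16, -14) -> (16, 14)

(16, 14)


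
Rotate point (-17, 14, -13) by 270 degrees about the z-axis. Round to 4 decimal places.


x' = -17*cos(270) - 14*sin(270) = 14
y' = -17*sin(270) + 14*cos(270) = 17
z' = -13

(14, 17, -13)


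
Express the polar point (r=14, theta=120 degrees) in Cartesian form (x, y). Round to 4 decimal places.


x = 14 * cos(120) = -7
y = 14 * sin(120) = 12.1244

(-7, 12.1244)


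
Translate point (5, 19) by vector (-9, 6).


Translation: (x+dx, y+dy) = (5+-9, 19+6) = (-4, 25)

(-4, 25)


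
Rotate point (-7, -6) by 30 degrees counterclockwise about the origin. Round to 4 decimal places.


x' = -7*cos(30) - -6*sin(30) = -3.0622
y' = -7*sin(30) + -6*cos(30) = -8.6962

(-3.0622, -8.6962)


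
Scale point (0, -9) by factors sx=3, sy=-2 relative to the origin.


Scaling: (x*sx, y*sy) = (0*3, -9*-2) = (0, 18)

(0, 18)


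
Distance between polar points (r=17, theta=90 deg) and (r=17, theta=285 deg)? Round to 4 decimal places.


d = sqrt(r1^2 + r2^2 - 2*r1*r2*cos(t2-t1))
d = sqrt(17^2 + 17^2 - 2*17*17*cos(285-90)) = 33.7091

33.7091


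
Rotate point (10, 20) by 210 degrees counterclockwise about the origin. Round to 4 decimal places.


x' = 10*cos(210) - 20*sin(210) = 1.3397
y' = 10*sin(210) + 20*cos(210) = -22.3205

(1.3397, -22.3205)


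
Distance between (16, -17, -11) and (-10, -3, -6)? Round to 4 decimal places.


d = sqrt((-10-16)^2 + (-3--17)^2 + (-6--11)^2) = 29.95

29.95


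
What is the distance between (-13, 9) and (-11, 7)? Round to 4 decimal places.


d = sqrt((-11--13)^2 + (7-9)^2) = 2.8284

2.8284


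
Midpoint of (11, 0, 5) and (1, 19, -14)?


Midpoint = ((11+1)/2, (0+19)/2, (5+-14)/2) = (6, 9.5, -4.5)

(6, 9.5, -4.5)


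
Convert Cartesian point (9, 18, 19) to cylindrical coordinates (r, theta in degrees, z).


r = sqrt(9^2 + 18^2) = 20.1246
theta = atan2(18, 9) = 63.4349 deg
z = 19

r = 20.1246, theta = 63.4349 deg, z = 19


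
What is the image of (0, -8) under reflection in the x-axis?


Reflection across x-axis: (x, y) -> (x, -y)
(0, -8) -> (0, 8)

(0, 8)


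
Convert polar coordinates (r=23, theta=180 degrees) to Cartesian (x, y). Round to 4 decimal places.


x = 23 * cos(180) = -23
y = 23 * sin(180) = 0

(-23, 0)


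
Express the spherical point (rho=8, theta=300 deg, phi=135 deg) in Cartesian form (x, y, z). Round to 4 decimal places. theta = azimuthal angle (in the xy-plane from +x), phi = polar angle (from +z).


x = 8 * sin(135) * cos(300) = 2.8284
y = 8 * sin(135) * sin(300) = -4.899
z = 8 * cos(135) = -5.6569

(2.8284, -4.899, -5.6569)


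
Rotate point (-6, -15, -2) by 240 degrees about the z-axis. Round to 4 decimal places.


x' = -6*cos(240) - -15*sin(240) = -9.9904
y' = -6*sin(240) + -15*cos(240) = 12.6962
z' = -2

(-9.9904, 12.6962, -2)


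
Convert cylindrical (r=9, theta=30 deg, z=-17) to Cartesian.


x = 9 * cos(30) = 7.7942
y = 9 * sin(30) = 4.5
z = -17

(7.7942, 4.5, -17)


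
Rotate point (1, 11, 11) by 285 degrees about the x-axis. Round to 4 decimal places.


x' = 1
y' = 11*cos(285) - 11*sin(285) = 13.4722
z' = 11*sin(285) + 11*cos(285) = -7.7782

(1, 13.4722, -7.7782)


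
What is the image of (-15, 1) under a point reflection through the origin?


Reflection through origin: (x, y) -> (-x, -y)
(-15, 1) -> (15, -1)

(15, -1)


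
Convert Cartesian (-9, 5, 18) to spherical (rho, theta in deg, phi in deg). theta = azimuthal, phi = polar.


rho = sqrt((-9)^2 + 5^2 + 18^2) = 20.7364
theta = atan2(5, -9) = 150.9454 deg
phi = acos(18/20.7364) = 29.7687 deg

rho = 20.7364, theta = 150.9454 deg, phi = 29.7687 deg


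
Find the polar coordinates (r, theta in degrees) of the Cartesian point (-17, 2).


r = sqrt((-17)^2 + 2^2) = 17.1172
theta = atan2(2, -17) = 173.2902 degrees

r = 17.1172, theta = 173.2902 degrees


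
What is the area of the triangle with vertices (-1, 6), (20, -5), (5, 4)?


Area = |x1(y2-y3) + x2(y3-y1) + x3(y1-y2)| / 2
= |-1*(-5-4) + 20*(4-6) + 5*(6--5)| / 2
= 12

12


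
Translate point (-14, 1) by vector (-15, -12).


Translation: (x+dx, y+dy) = (-14+-15, 1+-12) = (-29, -11)

(-29, -11)


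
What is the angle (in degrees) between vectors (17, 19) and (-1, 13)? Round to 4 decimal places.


dot = 17*-1 + 19*13 = 230
|u| = 25.4951, |v| = 13.0384
cos(angle) = 0.6919
angle = 46.2189 degrees

46.2189 degrees


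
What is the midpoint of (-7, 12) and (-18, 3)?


Midpoint = ((-7+-18)/2, (12+3)/2) = (-12.5, 7.5)

(-12.5, 7.5)


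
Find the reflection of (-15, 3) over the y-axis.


Reflection across y-axis: (x, y) -> (-x, y)
(-15, 3) -> (15, 3)

(15, 3)


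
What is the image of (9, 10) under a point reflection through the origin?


Reflection through origin: (x, y) -> (-x, -y)
(9, 10) -> (-9, -10)

(-9, -10)


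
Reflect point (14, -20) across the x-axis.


Reflection across x-axis: (x, y) -> (x, -y)
(14, -20) -> (14, 20)

(14, 20)


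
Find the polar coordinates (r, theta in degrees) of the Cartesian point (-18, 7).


r = sqrt((-18)^2 + 7^2) = 19.3132
theta = atan2(7, -18) = 158.7495 degrees

r = 19.3132, theta = 158.7495 degrees


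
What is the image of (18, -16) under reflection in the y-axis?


Reflection across y-axis: (x, y) -> (-x, y)
(18, -16) -> (-18, -16)

(-18, -16)


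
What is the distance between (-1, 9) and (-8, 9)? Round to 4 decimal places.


d = sqrt((-8--1)^2 + (9-9)^2) = 7

7


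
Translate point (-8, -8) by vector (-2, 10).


Translation: (x+dx, y+dy) = (-8+-2, -8+10) = (-10, 2)

(-10, 2)


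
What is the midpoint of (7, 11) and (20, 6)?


Midpoint = ((7+20)/2, (11+6)/2) = (13.5, 8.5)

(13.5, 8.5)


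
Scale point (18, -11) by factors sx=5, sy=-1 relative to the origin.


Scaling: (x*sx, y*sy) = (18*5, -11*-1) = (90, 11)

(90, 11)


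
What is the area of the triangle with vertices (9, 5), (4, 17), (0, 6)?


Area = |x1(y2-y3) + x2(y3-y1) + x3(y1-y2)| / 2
= |9*(17-6) + 4*(6-5) + 0*(5-17)| / 2
= 51.5

51.5


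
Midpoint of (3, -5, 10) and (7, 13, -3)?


Midpoint = ((3+7)/2, (-5+13)/2, (10+-3)/2) = (5, 4, 3.5)

(5, 4, 3.5)


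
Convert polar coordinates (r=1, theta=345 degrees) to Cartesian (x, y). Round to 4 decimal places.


x = 1 * cos(345) = 0.9659
y = 1 * sin(345) = -0.2588

(0.9659, -0.2588)


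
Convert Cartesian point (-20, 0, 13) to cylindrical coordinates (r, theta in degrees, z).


r = sqrt((-20)^2 + 0^2) = 20
theta = atan2(0, -20) = 180 deg
z = 13

r = 20, theta = 180 deg, z = 13


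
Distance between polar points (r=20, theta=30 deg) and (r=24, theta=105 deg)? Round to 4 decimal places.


d = sqrt(r1^2 + r2^2 - 2*r1*r2*cos(t2-t1))
d = sqrt(20^2 + 24^2 - 2*20*24*cos(105-30)) = 26.9728

26.9728


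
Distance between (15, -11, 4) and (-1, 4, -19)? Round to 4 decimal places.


d = sqrt((-1-15)^2 + (4--11)^2 + (-19-4)^2) = 31.7805

31.7805


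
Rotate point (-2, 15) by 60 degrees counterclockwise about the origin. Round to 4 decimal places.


x' = -2*cos(60) - 15*sin(60) = -13.9904
y' = -2*sin(60) + 15*cos(60) = 5.7679

(-13.9904, 5.7679)


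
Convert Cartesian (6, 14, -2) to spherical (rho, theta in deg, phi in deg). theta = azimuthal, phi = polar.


rho = sqrt(6^2 + 14^2 + (-2)^2) = 15.3623
theta = atan2(14, 6) = 66.8014 deg
phi = acos(-2/15.3623) = 97.4805 deg

rho = 15.3623, theta = 66.8014 deg, phi = 97.4805 deg


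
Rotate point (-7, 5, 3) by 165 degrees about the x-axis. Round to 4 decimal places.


x' = -7
y' = 5*cos(165) - 3*sin(165) = -5.6061
z' = 5*sin(165) + 3*cos(165) = -1.6037

(-7, -5.6061, -1.6037)


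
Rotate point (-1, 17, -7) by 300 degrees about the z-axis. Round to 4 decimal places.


x' = -1*cos(300) - 17*sin(300) = 14.2224
y' = -1*sin(300) + 17*cos(300) = 9.366
z' = -7

(14.2224, 9.366, -7)


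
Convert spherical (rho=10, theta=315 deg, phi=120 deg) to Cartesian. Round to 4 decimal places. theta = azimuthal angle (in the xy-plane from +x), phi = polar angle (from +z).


x = 10 * sin(120) * cos(315) = 6.1237
y = 10 * sin(120) * sin(315) = -6.1237
z = 10 * cos(120) = -5

(6.1237, -6.1237, -5)


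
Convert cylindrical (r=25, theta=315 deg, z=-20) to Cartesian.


x = 25 * cos(315) = 17.6777
y = 25 * sin(315) = -17.6777
z = -20

(17.6777, -17.6777, -20)


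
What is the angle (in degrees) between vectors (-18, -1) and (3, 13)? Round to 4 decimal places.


dot = -18*3 + -1*13 = -67
|u| = 18.0278, |v| = 13.3417
cos(angle) = -0.2786
angle = 106.1744 degrees

106.1744 degrees


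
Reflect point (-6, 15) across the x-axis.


Reflection across x-axis: (x, y) -> (x, -y)
(-6, 15) -> (-6, -15)

(-6, -15)


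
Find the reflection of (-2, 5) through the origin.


Reflection through origin: (x, y) -> (-x, -y)
(-2, 5) -> (2, -5)

(2, -5)


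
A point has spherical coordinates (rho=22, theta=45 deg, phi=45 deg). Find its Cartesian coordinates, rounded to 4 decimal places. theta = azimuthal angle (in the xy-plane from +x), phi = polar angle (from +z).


x = 22 * sin(45) * cos(45) = 11
y = 22 * sin(45) * sin(45) = 11
z = 22 * cos(45) = 15.5563

(11, 11, 15.5563)


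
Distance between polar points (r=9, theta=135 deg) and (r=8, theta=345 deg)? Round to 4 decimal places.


d = sqrt(r1^2 + r2^2 - 2*r1*r2*cos(t2-t1))
d = sqrt(9^2 + 8^2 - 2*9*8*cos(345-135)) = 16.4228

16.4228


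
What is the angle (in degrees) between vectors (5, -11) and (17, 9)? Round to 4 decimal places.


dot = 5*17 + -11*9 = -14
|u| = 12.083, |v| = 19.2354
cos(angle) = -0.0602
angle = 93.4533 degrees

93.4533 degrees


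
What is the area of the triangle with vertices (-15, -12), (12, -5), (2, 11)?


Area = |x1(y2-y3) + x2(y3-y1) + x3(y1-y2)| / 2
= |-15*(-5-11) + 12*(11--12) + 2*(-12--5)| / 2
= 251

251


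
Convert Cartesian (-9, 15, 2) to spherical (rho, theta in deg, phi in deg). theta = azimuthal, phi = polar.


rho = sqrt((-9)^2 + 15^2 + 2^2) = 17.6068
theta = atan2(15, -9) = 120.9638 deg
phi = acos(2/17.6068) = 83.4776 deg

rho = 17.6068, theta = 120.9638 deg, phi = 83.4776 deg


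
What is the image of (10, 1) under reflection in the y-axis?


Reflection across y-axis: (x, y) -> (-x, y)
(10, 1) -> (-10, 1)

(-10, 1)


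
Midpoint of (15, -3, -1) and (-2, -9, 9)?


Midpoint = ((15+-2)/2, (-3+-9)/2, (-1+9)/2) = (6.5, -6, 4)

(6.5, -6, 4)


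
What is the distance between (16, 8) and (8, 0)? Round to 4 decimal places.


d = sqrt((8-16)^2 + (0-8)^2) = 11.3137

11.3137


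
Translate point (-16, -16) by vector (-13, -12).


Translation: (x+dx, y+dy) = (-16+-13, -16+-12) = (-29, -28)

(-29, -28)


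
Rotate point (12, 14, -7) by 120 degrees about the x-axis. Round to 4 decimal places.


x' = 12
y' = 14*cos(120) - -7*sin(120) = -0.9378
z' = 14*sin(120) + -7*cos(120) = 15.6244

(12, -0.9378, 15.6244)


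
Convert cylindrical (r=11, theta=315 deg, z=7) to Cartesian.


x = 11 * cos(315) = 7.7782
y = 11 * sin(315) = -7.7782
z = 7

(7.7782, -7.7782, 7)


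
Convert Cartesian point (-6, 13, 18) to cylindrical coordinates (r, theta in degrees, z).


r = sqrt((-6)^2 + 13^2) = 14.3178
theta = atan2(13, -6) = 114.7751 deg
z = 18

r = 14.3178, theta = 114.7751 deg, z = 18


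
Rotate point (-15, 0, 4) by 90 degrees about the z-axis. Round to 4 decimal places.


x' = -15*cos(90) - 0*sin(90) = 0
y' = -15*sin(90) + 0*cos(90) = -15
z' = 4

(0, -15, 4)


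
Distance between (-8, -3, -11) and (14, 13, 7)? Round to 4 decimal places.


d = sqrt((14--8)^2 + (13--3)^2 + (7--11)^2) = 32.619

32.619


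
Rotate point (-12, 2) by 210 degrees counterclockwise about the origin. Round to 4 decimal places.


x' = -12*cos(210) - 2*sin(210) = 11.3923
y' = -12*sin(210) + 2*cos(210) = 4.2679

(11.3923, 4.2679)


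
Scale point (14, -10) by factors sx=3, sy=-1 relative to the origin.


Scaling: (x*sx, y*sy) = (14*3, -10*-1) = (42, 10)

(42, 10)


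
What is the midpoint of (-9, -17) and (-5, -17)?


Midpoint = ((-9+-5)/2, (-17+-17)/2) = (-7, -17)

(-7, -17)


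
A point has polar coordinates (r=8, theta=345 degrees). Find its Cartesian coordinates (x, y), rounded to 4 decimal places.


x = 8 * cos(345) = 7.7274
y = 8 * sin(345) = -2.0706

(7.7274, -2.0706)


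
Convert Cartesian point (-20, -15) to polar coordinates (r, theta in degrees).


r = sqrt((-20)^2 + (-15)^2) = 25
theta = atan2(-15, -20) = 216.8699 degrees

r = 25, theta = 216.8699 degrees


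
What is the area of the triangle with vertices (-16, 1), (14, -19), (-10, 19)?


Area = |x1(y2-y3) + x2(y3-y1) + x3(y1-y2)| / 2
= |-16*(-19-19) + 14*(19-1) + -10*(1--19)| / 2
= 330

330


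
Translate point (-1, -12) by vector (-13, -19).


Translation: (x+dx, y+dy) = (-1+-13, -12+-19) = (-14, -31)

(-14, -31)


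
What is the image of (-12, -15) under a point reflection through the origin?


Reflection through origin: (x, y) -> (-x, -y)
(-12, -15) -> (12, 15)

(12, 15)


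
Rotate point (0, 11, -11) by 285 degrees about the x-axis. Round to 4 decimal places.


x' = 0
y' = 11*cos(285) - -11*sin(285) = -7.7782
z' = 11*sin(285) + -11*cos(285) = -13.4722

(0, -7.7782, -13.4722)


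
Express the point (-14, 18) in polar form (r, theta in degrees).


r = sqrt((-14)^2 + 18^2) = 22.8035
theta = atan2(18, -14) = 127.875 degrees

r = 22.8035, theta = 127.875 degrees


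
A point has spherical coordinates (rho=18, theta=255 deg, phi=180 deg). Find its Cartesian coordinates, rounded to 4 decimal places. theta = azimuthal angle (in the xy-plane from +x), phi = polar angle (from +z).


x = 18 * sin(180) * cos(255) = 0
y = 18 * sin(180) * sin(255) = 0
z = 18 * cos(180) = -18

(0, 0, -18)


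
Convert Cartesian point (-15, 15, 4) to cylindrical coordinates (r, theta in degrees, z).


r = sqrt((-15)^2 + 15^2) = 21.2132
theta = atan2(15, -15) = 135 deg
z = 4

r = 21.2132, theta = 135 deg, z = 4


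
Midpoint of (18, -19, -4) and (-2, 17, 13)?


Midpoint = ((18+-2)/2, (-19+17)/2, (-4+13)/2) = (8, -1, 4.5)

(8, -1, 4.5)


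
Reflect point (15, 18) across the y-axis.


Reflection across y-axis: (x, y) -> (-x, y)
(15, 18) -> (-15, 18)

(-15, 18)


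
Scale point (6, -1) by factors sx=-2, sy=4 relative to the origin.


Scaling: (x*sx, y*sy) = (6*-2, -1*4) = (-12, -4)

(-12, -4)


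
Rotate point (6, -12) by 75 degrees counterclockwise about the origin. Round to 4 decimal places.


x' = 6*cos(75) - -12*sin(75) = 13.144
y' = 6*sin(75) + -12*cos(75) = 2.6897

(13.144, 2.6897)


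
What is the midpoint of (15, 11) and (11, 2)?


Midpoint = ((15+11)/2, (11+2)/2) = (13, 6.5)

(13, 6.5)


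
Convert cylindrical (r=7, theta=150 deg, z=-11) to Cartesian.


x = 7 * cos(150) = -6.0622
y = 7 * sin(150) = 3.5
z = -11

(-6.0622, 3.5, -11)


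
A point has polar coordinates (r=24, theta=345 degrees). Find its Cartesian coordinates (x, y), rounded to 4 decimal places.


x = 24 * cos(345) = 23.1822
y = 24 * sin(345) = -6.2117

(23.1822, -6.2117)


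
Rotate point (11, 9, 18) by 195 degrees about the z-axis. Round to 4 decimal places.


x' = 11*cos(195) - 9*sin(195) = -8.2958
y' = 11*sin(195) + 9*cos(195) = -11.5403
z' = 18

(-8.2958, -11.5403, 18)


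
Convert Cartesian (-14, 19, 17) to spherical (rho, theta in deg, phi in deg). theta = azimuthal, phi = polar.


rho = sqrt((-14)^2 + 19^2 + 17^2) = 29.0861
theta = atan2(19, -14) = 126.3844 deg
phi = acos(17/29.0861) = 54.2343 deg

rho = 29.0861, theta = 126.3844 deg, phi = 54.2343 deg


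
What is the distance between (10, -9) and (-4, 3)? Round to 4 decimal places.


d = sqrt((-4-10)^2 + (3--9)^2) = 18.4391

18.4391


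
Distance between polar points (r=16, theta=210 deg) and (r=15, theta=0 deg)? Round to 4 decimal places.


d = sqrt(r1^2 + r2^2 - 2*r1*r2*cos(t2-t1))
d = sqrt(16^2 + 15^2 - 2*16*15*cos(0-210)) = 29.9448

29.9448


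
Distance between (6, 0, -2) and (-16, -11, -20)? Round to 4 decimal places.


d = sqrt((-16-6)^2 + (-11-0)^2 + (-20--2)^2) = 30.4795

30.4795


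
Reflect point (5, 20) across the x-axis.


Reflection across x-axis: (x, y) -> (x, -y)
(5, 20) -> (5, -20)

(5, -20)


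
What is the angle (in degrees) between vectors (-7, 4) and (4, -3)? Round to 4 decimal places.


dot = -7*4 + 4*-3 = -40
|u| = 8.0623, |v| = 5
cos(angle) = -0.9923
angle = 172.875 degrees

172.875 degrees


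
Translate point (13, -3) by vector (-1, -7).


Translation: (x+dx, y+dy) = (13+-1, -3+-7) = (12, -10)

(12, -10)


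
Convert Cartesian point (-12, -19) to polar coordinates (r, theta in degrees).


r = sqrt((-12)^2 + (-19)^2) = 22.4722
theta = atan2(-19, -12) = 237.7244 degrees

r = 22.4722, theta = 237.7244 degrees


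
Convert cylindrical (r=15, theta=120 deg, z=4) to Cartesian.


x = 15 * cos(120) = -7.5
y = 15 * sin(120) = 12.9904
z = 4

(-7.5, 12.9904, 4)


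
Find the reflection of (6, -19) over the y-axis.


Reflection across y-axis: (x, y) -> (-x, y)
(6, -19) -> (-6, -19)

(-6, -19)


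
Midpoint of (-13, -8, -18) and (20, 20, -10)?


Midpoint = ((-13+20)/2, (-8+20)/2, (-18+-10)/2) = (3.5, 6, -14)

(3.5, 6, -14)


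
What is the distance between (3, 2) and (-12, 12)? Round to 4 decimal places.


d = sqrt((-12-3)^2 + (12-2)^2) = 18.0278

18.0278


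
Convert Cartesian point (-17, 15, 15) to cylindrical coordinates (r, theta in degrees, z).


r = sqrt((-17)^2 + 15^2) = 22.6716
theta = atan2(15, -17) = 138.5763 deg
z = 15

r = 22.6716, theta = 138.5763 deg, z = 15


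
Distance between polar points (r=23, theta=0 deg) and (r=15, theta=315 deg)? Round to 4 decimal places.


d = sqrt(r1^2 + r2^2 - 2*r1*r2*cos(t2-t1))
d = sqrt(23^2 + 15^2 - 2*23*15*cos(315-0)) = 16.3125

16.3125


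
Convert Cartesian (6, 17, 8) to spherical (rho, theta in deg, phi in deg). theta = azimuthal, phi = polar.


rho = sqrt(6^2 + 17^2 + 8^2) = 19.7231
theta = atan2(17, 6) = 70.56 deg
phi = acos(8/19.7231) = 66.0703 deg

rho = 19.7231, theta = 70.56 deg, phi = 66.0703 deg


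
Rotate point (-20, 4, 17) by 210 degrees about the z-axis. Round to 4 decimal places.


x' = -20*cos(210) - 4*sin(210) = 19.3205
y' = -20*sin(210) + 4*cos(210) = 6.5359
z' = 17

(19.3205, 6.5359, 17)


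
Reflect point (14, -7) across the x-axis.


Reflection across x-axis: (x, y) -> (x, -y)
(14, -7) -> (14, 7)

(14, 7)


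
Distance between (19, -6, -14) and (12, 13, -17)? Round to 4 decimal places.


d = sqrt((12-19)^2 + (13--6)^2 + (-17--14)^2) = 20.4695

20.4695


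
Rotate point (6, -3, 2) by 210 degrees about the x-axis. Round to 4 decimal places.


x' = 6
y' = -3*cos(210) - 2*sin(210) = 3.5981
z' = -3*sin(210) + 2*cos(210) = -0.2321

(6, 3.5981, -0.2321)


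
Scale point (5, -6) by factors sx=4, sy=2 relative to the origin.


Scaling: (x*sx, y*sy) = (5*4, -6*2) = (20, -12)

(20, -12)


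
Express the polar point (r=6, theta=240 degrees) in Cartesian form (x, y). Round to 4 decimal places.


x = 6 * cos(240) = -3
y = 6 * sin(240) = -5.1962

(-3, -5.1962)


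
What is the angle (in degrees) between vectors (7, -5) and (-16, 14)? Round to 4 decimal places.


dot = 7*-16 + -5*14 = -182
|u| = 8.6023, |v| = 21.2603
cos(angle) = -0.9951
angle = 174.3518 degrees

174.3518 degrees


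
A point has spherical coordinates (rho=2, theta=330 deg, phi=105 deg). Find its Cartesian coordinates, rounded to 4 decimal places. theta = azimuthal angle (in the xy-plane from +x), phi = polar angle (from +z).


x = 2 * sin(105) * cos(330) = 1.673
y = 2 * sin(105) * sin(330) = -0.9659
z = 2 * cos(105) = -0.5176

(1.673, -0.9659, -0.5176)
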